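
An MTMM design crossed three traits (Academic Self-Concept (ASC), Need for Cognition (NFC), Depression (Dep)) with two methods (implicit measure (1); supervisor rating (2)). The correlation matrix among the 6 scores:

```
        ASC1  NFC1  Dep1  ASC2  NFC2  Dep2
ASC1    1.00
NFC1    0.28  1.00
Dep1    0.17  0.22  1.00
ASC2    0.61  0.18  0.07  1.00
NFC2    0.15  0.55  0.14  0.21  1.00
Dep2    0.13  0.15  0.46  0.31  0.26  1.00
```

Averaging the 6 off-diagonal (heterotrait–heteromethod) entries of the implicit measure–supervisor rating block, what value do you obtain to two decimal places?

HTHM values (method 1 × method 2): 0.15, 0.13, 0.18, 0.15, 0.07, 0.14; mean = 0.82/6 = 0.14.

0.14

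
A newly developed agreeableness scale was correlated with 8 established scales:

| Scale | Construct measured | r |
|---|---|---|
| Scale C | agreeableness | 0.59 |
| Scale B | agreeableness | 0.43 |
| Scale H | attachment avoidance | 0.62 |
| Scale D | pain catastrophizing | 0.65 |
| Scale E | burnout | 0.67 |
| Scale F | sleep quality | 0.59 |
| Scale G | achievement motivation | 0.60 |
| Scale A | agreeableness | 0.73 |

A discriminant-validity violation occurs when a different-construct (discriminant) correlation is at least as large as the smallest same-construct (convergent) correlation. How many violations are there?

Convergent (same construct = agreeableness): Scale C, Scale B, Scale A.
Smallest convergent = 0.43. Discriminant values: 0.62, 0.65, 0.67, 0.59, 0.60; count ≥ 0.43 → 5.

5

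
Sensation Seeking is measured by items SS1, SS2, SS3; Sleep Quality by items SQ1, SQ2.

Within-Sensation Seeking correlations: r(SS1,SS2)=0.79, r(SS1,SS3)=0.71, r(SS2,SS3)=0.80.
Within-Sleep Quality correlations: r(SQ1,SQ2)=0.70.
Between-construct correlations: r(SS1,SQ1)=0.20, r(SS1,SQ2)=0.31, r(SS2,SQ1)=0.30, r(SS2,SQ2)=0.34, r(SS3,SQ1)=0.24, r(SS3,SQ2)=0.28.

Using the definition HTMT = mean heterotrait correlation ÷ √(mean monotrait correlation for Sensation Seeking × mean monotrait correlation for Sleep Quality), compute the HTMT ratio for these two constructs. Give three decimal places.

0.380

Mean heterotrait r = 1.67/6 = 0.2783.
Mean within-SS = 2.30/3 = 0.7667; mean within-SQ = 0.70/1 = 0.7000.
Geometric mean = √(0.7667 × 0.7000) = 0.7326.
HTMT = 0.2783 / 0.7326 = 0.380.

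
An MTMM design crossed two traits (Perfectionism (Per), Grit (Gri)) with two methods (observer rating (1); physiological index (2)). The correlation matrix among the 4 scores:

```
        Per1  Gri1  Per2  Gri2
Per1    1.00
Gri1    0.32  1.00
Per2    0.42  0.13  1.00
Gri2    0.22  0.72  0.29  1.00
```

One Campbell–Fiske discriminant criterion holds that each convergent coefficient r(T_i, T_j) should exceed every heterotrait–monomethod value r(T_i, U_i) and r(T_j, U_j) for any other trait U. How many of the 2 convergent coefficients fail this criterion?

Convergent coefficients and their comparison sets:
Per (methods 1·2): 0.42 vs {0.32, 0.29} → pass.
Gri (methods 1·2): 0.72 vs {0.32, 0.29} → pass.
0 of 2 fail.

0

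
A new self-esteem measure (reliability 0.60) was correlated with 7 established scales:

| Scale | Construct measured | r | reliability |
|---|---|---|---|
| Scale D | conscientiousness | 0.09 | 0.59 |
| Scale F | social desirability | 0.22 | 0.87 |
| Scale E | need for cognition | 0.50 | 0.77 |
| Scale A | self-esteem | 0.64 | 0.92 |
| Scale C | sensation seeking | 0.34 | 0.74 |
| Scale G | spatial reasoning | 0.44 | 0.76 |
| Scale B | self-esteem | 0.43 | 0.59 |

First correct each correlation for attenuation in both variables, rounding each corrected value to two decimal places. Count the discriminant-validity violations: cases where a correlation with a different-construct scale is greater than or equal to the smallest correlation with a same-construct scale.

Disattenuated r (r / √(r_scale · r_new)):
  Scale D (disc): 0.09 / √(0.59·0.60) = 0.15
  Scale F (disc): 0.22 / √(0.87·0.60) = 0.30
  Scale E (disc): 0.50 / √(0.77·0.60) = 0.74
  Scale A (conv): 0.64 / √(0.92·0.60) = 0.86
  Scale C (disc): 0.34 / √(0.74·0.60) = 0.51
  Scale G (disc): 0.44 / √(0.76·0.60) = 0.65
  Scale B (conv): 0.43 / √(0.59·0.60) = 0.72
Smallest convergent = 0.72. Discriminant values: 0.15, 0.30, 0.74, 0.51, 0.65; count ≥ 0.72 → 1.

1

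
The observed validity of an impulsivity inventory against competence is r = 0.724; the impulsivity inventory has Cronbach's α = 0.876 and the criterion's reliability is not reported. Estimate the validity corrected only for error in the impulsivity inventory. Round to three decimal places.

0.774

Single correction: r_c = r_obs / √r_xx = 0.724 / √0.876 = 0.724 / 0.9359 ≈ 0.774.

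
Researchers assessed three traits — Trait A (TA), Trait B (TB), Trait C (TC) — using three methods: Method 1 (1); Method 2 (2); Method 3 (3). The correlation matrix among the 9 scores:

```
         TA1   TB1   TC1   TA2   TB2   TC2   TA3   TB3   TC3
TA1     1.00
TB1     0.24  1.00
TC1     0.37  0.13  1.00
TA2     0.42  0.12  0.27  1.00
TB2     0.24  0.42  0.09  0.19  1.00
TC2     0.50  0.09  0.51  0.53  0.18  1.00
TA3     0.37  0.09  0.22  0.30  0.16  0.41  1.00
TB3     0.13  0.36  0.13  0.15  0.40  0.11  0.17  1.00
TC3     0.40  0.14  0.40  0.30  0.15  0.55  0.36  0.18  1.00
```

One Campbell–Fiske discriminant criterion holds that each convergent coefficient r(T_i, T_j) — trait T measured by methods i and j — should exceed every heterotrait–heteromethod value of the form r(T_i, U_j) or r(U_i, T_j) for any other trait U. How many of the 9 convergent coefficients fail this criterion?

Checking each validity diagonal entry against its comparison values:
TA (methods 1·2): 0.42 vs {0.24, 0.12, 0.50, 0.27} → fail.
TA (methods 1·3): 0.37 vs {0.13, 0.09, 0.40, 0.22} → fail.
TA (methods 2·3): 0.30 vs {0.15, 0.16, 0.30, 0.41} → fail.
TB (methods 1·2): 0.42 vs {0.12, 0.24, 0.09, 0.09} → pass.
TB (methods 1·3): 0.36 vs {0.09, 0.13, 0.14, 0.13} → pass.
TB (methods 2·3): 0.40 vs {0.16, 0.15, 0.15, 0.11} → pass.
TC (methods 1·2): 0.51 vs {0.27, 0.50, 0.09, 0.09} → pass.
TC (methods 1·3): 0.40 vs {0.22, 0.40, 0.13, 0.14} → fail.
TC (methods 2·3): 0.55 vs {0.41, 0.30, 0.11, 0.15} → pass.
4 of 9 fail.

4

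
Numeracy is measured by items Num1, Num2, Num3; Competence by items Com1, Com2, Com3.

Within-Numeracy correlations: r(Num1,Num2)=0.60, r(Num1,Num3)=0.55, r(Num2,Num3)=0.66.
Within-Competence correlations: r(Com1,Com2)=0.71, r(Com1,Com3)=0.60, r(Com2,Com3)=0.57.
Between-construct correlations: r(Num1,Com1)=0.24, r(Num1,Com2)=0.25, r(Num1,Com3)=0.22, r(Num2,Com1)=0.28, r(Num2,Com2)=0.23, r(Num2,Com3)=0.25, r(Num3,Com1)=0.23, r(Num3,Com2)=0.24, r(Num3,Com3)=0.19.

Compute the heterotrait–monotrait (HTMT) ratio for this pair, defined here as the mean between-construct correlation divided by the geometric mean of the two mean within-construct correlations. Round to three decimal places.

0.385

Mean heterotrait r = 2.13/9 = 0.2367.
Mean within-Num = 1.81/3 = 0.6033; mean within-Com = 1.88/3 = 0.6267.
Geometric mean = √(0.6033 × 0.6267) = 0.6149.
HTMT = 0.2367 / 0.6149 = 0.385.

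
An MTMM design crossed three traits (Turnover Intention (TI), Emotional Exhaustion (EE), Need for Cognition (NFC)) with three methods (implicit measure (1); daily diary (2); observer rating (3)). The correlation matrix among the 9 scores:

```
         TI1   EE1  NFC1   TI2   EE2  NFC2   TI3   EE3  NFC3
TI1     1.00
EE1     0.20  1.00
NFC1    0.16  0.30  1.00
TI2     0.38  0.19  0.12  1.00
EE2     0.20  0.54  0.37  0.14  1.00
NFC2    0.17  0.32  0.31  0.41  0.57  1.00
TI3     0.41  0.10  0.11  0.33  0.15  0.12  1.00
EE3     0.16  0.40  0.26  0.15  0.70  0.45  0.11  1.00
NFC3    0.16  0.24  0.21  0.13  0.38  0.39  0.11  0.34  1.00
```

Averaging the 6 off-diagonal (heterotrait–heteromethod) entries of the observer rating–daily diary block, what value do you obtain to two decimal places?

HTHM values (method 3 × method 2): 0.15, 0.12, 0.15, 0.45, 0.13, 0.38; mean = 1.38/6 = 0.23.

0.23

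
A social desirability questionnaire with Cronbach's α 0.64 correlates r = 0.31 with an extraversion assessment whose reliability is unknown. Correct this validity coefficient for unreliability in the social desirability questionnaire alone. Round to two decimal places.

0.39

Single correction: r_c = r_obs / √r_xx = 0.31 / √0.64 = 0.31 / 0.8000 ≈ 0.39.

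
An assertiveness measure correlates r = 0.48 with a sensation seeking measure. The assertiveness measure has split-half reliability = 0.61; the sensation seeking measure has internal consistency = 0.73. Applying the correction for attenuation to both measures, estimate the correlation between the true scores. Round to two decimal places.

r_true = r_obs / √(r_xx · r_yy) = 0.48 / √(0.61 × 0.73) = 0.48 / √0.4453 = 0.48 / 0.6673 ≈ 0.72.

0.72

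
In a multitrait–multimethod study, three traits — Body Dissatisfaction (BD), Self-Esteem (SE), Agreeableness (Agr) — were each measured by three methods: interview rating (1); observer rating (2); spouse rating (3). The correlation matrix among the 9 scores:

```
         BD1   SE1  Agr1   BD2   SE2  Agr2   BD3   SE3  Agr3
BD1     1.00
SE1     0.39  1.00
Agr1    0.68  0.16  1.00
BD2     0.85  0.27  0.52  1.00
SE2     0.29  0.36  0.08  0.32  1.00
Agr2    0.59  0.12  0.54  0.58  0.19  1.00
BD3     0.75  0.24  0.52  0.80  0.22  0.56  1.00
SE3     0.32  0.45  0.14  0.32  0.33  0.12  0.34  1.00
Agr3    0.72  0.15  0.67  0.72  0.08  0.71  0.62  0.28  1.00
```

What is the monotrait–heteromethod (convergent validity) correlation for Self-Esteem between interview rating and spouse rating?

0.45

Same trait (SE), different methods: r(SE1, SE3) = 0.45.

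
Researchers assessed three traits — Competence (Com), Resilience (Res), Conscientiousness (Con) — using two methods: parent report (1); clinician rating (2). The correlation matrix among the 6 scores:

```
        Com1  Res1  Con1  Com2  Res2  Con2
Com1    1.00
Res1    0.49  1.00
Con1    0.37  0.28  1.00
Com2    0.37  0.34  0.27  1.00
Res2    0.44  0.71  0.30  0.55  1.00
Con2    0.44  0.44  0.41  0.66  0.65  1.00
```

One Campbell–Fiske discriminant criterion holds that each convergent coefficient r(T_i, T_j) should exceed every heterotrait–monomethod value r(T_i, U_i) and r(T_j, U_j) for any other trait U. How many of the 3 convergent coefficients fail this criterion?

2

Each convergent coefficient versus the relevant comparison correlations:
Com (methods 1·2): 0.37 vs {0.49, 0.55, 0.37, 0.66} → fail.
Res (methods 1·2): 0.71 vs {0.49, 0.55, 0.28, 0.65} → pass.
Con (methods 1·2): 0.41 vs {0.37, 0.66, 0.28, 0.65} → fail.
2 of 3 fail.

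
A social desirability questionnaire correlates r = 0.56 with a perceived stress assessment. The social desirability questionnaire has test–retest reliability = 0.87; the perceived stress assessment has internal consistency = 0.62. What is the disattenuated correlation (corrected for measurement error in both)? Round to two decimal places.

r_true = r_obs / √(r_xx · r_yy) = 0.56 / √(0.87 × 0.62) = 0.56 / √0.5394 = 0.56 / 0.7344 ≈ 0.76.

0.76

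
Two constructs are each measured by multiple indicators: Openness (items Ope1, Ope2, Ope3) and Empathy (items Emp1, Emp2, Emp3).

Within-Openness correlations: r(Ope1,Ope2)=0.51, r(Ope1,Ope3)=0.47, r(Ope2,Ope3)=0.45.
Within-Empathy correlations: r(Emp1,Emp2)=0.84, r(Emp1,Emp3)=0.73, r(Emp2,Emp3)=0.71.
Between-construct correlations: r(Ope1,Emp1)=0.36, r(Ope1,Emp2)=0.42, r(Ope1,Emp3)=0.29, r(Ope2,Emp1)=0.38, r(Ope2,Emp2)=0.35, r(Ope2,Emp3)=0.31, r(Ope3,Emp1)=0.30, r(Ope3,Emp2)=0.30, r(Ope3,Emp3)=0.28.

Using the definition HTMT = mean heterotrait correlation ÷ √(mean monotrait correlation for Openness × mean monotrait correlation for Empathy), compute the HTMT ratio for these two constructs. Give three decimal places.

0.552

Mean heterotrait r = 2.99/9 = 0.3322.
Mean within-Ope = 1.43/3 = 0.4767; mean within-Emp = 2.28/3 = 0.7600.
Geometric mean = √(0.4767 × 0.7600) = 0.6019.
HTMT = 0.3322 / 0.6019 = 0.552.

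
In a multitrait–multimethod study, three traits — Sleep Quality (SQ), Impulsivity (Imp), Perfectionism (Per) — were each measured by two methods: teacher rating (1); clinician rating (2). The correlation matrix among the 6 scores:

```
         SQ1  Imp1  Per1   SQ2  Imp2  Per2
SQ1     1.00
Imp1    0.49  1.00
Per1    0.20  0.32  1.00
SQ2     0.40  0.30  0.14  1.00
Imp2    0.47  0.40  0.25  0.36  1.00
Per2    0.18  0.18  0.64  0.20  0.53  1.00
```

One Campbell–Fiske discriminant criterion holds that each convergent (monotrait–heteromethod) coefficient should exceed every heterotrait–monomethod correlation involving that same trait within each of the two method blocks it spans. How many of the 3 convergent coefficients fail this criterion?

Checking each validity diagonal entry against its comparison values:
SQ (methods 1·2): 0.40 vs {0.49, 0.36, 0.20, 0.20} → fail.
Imp (methods 1·2): 0.40 vs {0.49, 0.36, 0.32, 0.53} → fail.
Per (methods 1·2): 0.64 vs {0.20, 0.20, 0.32, 0.53} → pass.
2 of 3 fail.

2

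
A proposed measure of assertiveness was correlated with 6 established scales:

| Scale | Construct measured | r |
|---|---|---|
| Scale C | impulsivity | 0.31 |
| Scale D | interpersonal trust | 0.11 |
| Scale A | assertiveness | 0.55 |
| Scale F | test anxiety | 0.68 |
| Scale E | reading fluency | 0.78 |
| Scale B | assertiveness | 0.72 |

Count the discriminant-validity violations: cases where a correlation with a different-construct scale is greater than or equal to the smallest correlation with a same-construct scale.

Convergent (same construct = assertiveness): Scale A, Scale B.
Smallest convergent = 0.55. Discriminant values: 0.31, 0.11, 0.68, 0.78; count ≥ 0.55 → 2.

2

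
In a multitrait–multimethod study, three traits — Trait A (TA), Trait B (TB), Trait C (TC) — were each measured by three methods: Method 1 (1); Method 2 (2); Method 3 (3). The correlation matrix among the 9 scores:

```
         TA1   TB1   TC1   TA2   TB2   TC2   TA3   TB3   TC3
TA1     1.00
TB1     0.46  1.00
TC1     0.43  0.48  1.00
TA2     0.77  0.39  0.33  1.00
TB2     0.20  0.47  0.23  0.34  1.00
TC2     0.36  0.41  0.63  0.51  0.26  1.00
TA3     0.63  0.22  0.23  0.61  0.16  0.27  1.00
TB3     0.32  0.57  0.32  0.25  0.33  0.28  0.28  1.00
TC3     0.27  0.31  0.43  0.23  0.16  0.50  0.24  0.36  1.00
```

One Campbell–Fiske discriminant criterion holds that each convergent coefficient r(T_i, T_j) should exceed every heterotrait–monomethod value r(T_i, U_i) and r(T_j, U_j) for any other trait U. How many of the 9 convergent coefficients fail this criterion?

Convergent coefficients and their comparison sets:
TA (methods 1·2): 0.77 vs {0.46, 0.34, 0.43, 0.51} → pass.
TA (methods 1·3): 0.63 vs {0.46, 0.28, 0.43, 0.24} → pass.
TA (methods 2·3): 0.61 vs {0.34, 0.28, 0.51, 0.24} → pass.
TB (methods 1·2): 0.47 vs {0.46, 0.34, 0.48, 0.26} → fail.
TB (methods 1·3): 0.57 vs {0.46, 0.28, 0.48, 0.36} → pass.
TB (methods 2·3): 0.33 vs {0.34, 0.28, 0.26, 0.36} → fail.
TC (methods 1·2): 0.63 vs {0.43, 0.51, 0.48, 0.26} → pass.
TC (methods 1·3): 0.43 vs {0.43, 0.24, 0.48, 0.36} → fail.
TC (methods 2·3): 0.50 vs {0.51, 0.24, 0.26, 0.36} → fail.
4 of 9 fail.

4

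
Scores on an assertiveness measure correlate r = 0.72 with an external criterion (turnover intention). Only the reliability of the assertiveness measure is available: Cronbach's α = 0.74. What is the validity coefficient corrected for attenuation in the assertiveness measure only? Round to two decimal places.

0.84

Single correction: r_c = r_obs / √r_xx = 0.72 / √0.74 = 0.72 / 0.8602 ≈ 0.84.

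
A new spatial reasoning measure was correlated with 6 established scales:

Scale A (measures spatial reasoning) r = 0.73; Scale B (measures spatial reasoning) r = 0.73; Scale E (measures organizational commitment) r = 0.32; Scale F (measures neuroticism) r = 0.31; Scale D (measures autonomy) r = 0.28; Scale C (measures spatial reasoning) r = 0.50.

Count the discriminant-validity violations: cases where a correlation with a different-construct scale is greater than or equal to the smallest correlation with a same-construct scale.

0

Convergent (same construct = spatial reasoning): Scale A, Scale B, Scale C.
Smallest convergent = 0.50. Discriminant values: 0.32, 0.31, 0.28; count ≥ 0.50 → 0.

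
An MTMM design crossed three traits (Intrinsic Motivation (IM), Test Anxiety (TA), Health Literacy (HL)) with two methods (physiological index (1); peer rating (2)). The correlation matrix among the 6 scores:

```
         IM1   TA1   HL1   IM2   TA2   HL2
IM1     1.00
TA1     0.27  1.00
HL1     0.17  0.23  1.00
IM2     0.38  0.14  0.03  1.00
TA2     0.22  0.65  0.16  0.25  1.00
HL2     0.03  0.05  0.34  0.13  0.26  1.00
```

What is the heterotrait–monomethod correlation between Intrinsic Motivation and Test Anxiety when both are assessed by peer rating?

Different traits, same method: r(IM2, TA2) = 0.25.

0.25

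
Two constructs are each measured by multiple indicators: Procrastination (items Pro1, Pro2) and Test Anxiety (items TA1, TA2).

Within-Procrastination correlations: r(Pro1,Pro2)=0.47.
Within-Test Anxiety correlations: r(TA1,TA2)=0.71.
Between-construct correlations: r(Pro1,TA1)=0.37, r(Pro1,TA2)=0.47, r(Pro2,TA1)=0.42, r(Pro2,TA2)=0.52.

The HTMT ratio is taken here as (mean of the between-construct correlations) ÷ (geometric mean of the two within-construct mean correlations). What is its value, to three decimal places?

Mean heterotrait r = 1.78/4 = 0.4450.
Mean within-Pro = 0.47/1 = 0.4700; mean within-TA = 0.71/1 = 0.7100.
Geometric mean = √(0.4700 × 0.7100) = 0.5777.
HTMT = 0.4450 / 0.5777 = 0.770.

0.770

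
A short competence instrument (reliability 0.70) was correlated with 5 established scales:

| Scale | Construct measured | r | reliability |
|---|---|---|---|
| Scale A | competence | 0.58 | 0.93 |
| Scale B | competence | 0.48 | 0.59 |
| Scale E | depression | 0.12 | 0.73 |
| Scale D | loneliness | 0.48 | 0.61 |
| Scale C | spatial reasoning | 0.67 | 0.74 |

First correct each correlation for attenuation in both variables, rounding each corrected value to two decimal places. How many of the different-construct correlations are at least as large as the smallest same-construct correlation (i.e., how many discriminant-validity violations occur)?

2

Disattenuated r (r / √(r_scale · r_new)):
  Scale A (conv): 0.58 / √(0.93·0.70) = 0.72
  Scale B (conv): 0.48 / √(0.59·0.70) = 0.75
  Scale E (disc): 0.12 / √(0.73·0.70) = 0.17
  Scale D (disc): 0.48 / √(0.61·0.70) = 0.73
  Scale C (disc): 0.67 / √(0.74·0.70) = 0.93
Smallest convergent = 0.72. Discriminant values: 0.17, 0.73, 0.93; count ≥ 0.72 → 2.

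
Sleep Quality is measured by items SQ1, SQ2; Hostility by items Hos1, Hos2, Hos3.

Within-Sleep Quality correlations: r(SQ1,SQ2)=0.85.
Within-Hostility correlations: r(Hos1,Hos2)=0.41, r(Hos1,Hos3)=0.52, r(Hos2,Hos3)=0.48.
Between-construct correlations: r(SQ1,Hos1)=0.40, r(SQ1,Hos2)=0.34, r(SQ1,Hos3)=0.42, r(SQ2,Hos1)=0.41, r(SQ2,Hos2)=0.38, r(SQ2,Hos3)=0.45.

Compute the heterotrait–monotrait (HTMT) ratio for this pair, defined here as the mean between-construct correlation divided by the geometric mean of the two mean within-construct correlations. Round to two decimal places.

0.63

Mean heterotrait r = 2.40/6 = 0.4000.
Mean within-SQ = 0.85/1 = 0.8500; mean within-Hos = 1.41/3 = 0.4700.
Geometric mean = √(0.8500 × 0.4700) = 0.6321.
HTMT = 0.4000 / 0.6321 = 0.63.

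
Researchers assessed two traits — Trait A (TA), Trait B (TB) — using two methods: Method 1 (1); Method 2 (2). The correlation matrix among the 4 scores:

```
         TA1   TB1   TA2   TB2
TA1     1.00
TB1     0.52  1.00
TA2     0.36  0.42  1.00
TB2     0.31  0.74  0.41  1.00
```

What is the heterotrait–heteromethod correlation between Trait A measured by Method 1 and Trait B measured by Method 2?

Different traits and methods: r(TA1, TB2) = 0.31.

0.31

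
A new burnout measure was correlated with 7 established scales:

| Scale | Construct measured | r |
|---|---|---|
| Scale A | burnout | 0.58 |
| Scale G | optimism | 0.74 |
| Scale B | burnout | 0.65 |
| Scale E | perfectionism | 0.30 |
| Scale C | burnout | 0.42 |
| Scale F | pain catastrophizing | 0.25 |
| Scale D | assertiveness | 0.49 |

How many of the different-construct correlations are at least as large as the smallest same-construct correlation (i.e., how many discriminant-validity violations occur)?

Convergent (same construct = burnout): Scale A, Scale B, Scale C.
Smallest convergent = 0.42. Discriminant values: 0.74, 0.30, 0.25, 0.49; count ≥ 0.42 → 2.

2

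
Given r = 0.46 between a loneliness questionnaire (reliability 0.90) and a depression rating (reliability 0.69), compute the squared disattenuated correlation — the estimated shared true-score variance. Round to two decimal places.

0.34

Disattenuated r = 0.46 / √(0.90 × 0.69) = 0.46 / 0.7880 = 0.5838.
Shared true-score variance = 0.5838² = 0.3408 ≈ 0.34.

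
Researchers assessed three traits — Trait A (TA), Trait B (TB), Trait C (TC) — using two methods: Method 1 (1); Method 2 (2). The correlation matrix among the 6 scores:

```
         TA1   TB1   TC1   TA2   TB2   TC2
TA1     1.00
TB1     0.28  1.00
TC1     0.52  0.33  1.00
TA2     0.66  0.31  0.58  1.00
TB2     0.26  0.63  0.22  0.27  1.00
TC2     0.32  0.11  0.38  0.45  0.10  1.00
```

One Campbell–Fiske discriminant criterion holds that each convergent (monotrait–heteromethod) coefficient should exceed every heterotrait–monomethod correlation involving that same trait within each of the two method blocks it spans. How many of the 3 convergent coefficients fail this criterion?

Each convergent coefficient versus the relevant comparison correlations:
TA (methods 1·2): 0.66 vs {0.28, 0.27, 0.52, 0.45} → pass.
TB (methods 1·2): 0.63 vs {0.28, 0.27, 0.33, 0.10} → pass.
TC (methods 1·2): 0.38 vs {0.52, 0.45, 0.33, 0.10} → fail.
1 of 3 fail.

1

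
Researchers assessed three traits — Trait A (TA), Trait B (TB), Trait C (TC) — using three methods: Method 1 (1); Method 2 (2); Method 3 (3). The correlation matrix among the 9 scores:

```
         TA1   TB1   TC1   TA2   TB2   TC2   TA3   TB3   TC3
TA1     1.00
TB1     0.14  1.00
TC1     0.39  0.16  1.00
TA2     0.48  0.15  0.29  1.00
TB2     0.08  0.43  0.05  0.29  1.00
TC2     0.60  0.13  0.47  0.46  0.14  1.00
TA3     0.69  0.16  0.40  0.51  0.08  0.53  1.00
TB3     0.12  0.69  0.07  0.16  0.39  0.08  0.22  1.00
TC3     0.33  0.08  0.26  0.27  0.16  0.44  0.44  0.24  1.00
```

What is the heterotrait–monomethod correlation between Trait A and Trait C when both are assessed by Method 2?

0.46

Different traits, same method: r(TA2, TC2) = 0.46.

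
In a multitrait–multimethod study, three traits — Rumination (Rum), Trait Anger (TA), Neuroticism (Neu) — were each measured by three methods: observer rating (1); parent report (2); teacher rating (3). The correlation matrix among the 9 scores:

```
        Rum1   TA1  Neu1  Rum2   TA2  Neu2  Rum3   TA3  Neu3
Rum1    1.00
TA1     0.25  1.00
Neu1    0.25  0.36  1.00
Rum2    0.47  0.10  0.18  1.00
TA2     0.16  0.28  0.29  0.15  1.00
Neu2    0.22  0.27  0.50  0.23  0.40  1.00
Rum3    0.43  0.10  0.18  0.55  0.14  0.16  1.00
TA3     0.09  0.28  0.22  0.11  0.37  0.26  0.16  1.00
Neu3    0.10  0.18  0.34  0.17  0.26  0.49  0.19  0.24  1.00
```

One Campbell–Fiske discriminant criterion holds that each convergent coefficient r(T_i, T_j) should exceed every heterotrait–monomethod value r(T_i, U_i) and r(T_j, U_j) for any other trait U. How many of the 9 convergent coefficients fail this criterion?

4

Checking each validity diagonal entry against its comparison values:
Rum (methods 1·2): 0.47 vs {0.25, 0.15, 0.25, 0.23} → pass.
Rum (methods 1·3): 0.43 vs {0.25, 0.16, 0.25, 0.19} → pass.
Rum (methods 2·3): 0.55 vs {0.15, 0.16, 0.23, 0.19} → pass.
TA (methods 1·2): 0.28 vs {0.25, 0.15, 0.36, 0.40} → fail.
TA (methods 1·3): 0.28 vs {0.25, 0.16, 0.36, 0.24} → fail.
TA (methods 2·3): 0.37 vs {0.15, 0.16, 0.40, 0.24} → fail.
Neu (methods 1·2): 0.50 vs {0.25, 0.23, 0.36, 0.40} → pass.
Neu (methods 1·3): 0.34 vs {0.25, 0.19, 0.36, 0.24} → fail.
Neu (methods 2·3): 0.49 vs {0.23, 0.19, 0.40, 0.24} → pass.
4 of 9 fail.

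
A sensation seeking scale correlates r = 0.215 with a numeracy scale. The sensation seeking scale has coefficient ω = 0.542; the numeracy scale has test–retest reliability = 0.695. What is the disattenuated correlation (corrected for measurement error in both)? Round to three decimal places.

0.350

r_true = r_obs / √(r_xx · r_yy) = 0.215 / √(0.542 × 0.695) = 0.215 / √0.376690 = 0.215 / 0.6138 ≈ 0.350.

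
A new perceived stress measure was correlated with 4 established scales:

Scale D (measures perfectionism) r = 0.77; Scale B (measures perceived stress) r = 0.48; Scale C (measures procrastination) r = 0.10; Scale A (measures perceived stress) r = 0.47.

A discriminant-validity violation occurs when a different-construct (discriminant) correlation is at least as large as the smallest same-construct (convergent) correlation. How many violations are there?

1

Convergent (same construct = perceived stress): Scale B, Scale A.
Smallest convergent = 0.47. Discriminant values: 0.77, 0.10; count ≥ 0.47 → 1.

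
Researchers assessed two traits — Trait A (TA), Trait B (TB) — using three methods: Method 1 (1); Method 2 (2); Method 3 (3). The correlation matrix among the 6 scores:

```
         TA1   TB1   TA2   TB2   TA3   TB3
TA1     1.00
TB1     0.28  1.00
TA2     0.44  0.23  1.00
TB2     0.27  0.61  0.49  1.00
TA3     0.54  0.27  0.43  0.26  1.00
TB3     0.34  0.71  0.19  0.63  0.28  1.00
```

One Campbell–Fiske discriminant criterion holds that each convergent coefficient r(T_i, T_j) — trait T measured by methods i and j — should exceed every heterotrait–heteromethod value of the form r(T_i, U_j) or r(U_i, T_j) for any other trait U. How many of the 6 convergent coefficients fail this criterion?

0

Each convergent coefficient versus the relevant comparison correlations:
TA (methods 1·2): 0.44 vs {0.27, 0.23} → pass.
TA (methods 1·3): 0.54 vs {0.34, 0.27} → pass.
TA (methods 2·3): 0.43 vs {0.19, 0.26} → pass.
TB (methods 1·2): 0.61 vs {0.23, 0.27} → pass.
TB (methods 1·3): 0.71 vs {0.27, 0.34} → pass.
TB (methods 2·3): 0.63 vs {0.26, 0.19} → pass.
0 of 6 fail.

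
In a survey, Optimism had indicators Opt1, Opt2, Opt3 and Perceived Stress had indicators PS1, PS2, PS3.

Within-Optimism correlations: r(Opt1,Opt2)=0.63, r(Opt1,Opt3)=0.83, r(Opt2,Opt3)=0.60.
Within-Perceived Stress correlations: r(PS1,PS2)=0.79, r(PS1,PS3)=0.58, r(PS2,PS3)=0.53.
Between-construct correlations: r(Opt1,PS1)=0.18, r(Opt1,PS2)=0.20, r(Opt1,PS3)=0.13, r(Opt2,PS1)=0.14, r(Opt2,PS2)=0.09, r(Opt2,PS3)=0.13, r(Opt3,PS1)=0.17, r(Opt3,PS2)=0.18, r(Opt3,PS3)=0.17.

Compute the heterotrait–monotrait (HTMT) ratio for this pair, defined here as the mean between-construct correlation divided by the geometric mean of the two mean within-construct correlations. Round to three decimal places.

0.234

Mean between = 1.39/9 = 0.1544.
Mean within-Opt = 2.06/3 = 0.6867; mean within-PS = 1.90/3 = 0.6333.
Geometric mean = √(0.6867 × 0.6333) = 0.6595.
HTMT = 0.1544 / 0.6595 = 0.234.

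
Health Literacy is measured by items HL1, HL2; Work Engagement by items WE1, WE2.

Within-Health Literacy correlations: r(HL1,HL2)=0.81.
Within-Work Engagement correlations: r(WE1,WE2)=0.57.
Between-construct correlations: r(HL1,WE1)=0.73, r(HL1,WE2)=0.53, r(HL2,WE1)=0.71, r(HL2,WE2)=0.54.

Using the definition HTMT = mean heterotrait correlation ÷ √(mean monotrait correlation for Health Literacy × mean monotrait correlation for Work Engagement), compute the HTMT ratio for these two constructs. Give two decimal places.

Mean between = 2.51/4 = 0.6275.
Mean within-HL = 0.81/1 = 0.8100; mean within-WE = 0.57/1 = 0.5700.
Geometric mean = √(0.8100 × 0.5700) = 0.6795.
HTMT = 0.6275 / 0.6795 = 0.92.

0.92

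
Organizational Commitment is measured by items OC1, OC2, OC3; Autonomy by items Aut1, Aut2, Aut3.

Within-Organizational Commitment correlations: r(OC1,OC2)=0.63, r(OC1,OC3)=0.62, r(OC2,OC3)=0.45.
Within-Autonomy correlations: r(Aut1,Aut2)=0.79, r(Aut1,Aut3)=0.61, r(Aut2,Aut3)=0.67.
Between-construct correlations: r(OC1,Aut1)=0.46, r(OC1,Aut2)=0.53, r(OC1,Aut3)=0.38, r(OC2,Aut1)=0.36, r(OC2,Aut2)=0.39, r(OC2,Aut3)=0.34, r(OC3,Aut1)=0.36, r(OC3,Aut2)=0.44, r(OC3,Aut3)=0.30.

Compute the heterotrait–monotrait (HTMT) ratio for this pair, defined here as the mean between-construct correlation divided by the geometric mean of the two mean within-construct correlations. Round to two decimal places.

Between-construct mean = 3.56/9 = 0.3956.
Mean within-OC = 1.70/3 = 0.5667; mean within-Aut = 2.07/3 = 0.6900.
Geometric mean = √(0.5667 × 0.6900) = 0.6253.
HTMT = 0.3956 / 0.6253 = 0.63.

0.63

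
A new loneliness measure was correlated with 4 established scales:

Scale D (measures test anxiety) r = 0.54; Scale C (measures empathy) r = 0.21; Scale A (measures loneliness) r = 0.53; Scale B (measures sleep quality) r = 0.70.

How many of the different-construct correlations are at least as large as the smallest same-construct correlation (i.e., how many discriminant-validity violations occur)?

2

Convergent (same construct = loneliness): Scale A.
Smallest convergent = 0.53. Discriminant values: 0.54, 0.21, 0.70; count ≥ 0.53 → 2.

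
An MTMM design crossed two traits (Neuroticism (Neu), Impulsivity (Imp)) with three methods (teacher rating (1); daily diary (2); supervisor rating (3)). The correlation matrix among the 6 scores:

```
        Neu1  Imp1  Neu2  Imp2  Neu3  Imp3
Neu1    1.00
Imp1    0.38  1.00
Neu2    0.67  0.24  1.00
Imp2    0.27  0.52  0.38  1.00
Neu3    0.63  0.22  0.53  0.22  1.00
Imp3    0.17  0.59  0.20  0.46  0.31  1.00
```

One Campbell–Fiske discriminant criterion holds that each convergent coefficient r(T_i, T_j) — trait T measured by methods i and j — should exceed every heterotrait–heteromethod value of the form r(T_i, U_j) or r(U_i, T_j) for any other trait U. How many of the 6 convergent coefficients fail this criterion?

Each convergent coefficient versus the relevant comparison correlations:
Neu (methods 1·2): 0.67 vs {0.27, 0.24} → pass.
Neu (methods 1·3): 0.63 vs {0.17, 0.22} → pass.
Neu (methods 2·3): 0.53 vs {0.20, 0.22} → pass.
Imp (methods 1·2): 0.52 vs {0.24, 0.27} → pass.
Imp (methods 1·3): 0.59 vs {0.22, 0.17} → pass.
Imp (methods 2·3): 0.46 vs {0.22, 0.20} → pass.
0 of 6 fail.

0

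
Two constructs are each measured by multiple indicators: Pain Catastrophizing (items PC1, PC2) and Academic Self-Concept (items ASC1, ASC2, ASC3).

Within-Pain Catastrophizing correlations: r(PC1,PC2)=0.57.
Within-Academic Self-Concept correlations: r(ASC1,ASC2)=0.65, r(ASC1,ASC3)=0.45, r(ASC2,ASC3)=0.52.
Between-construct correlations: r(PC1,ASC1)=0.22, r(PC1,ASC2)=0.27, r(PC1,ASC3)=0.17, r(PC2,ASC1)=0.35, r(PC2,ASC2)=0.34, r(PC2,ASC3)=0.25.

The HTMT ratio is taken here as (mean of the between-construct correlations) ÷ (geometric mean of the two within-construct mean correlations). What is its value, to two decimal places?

Between-construct mean = 1.60/6 = 0.2667.
Mean within-PC = 0.57/1 = 0.5700; mean within-ASC = 1.62/3 = 0.5400.
Geometric mean = √(0.5700 × 0.5400) = 0.5548.
HTMT = 0.2667 / 0.5548 = 0.48.

0.48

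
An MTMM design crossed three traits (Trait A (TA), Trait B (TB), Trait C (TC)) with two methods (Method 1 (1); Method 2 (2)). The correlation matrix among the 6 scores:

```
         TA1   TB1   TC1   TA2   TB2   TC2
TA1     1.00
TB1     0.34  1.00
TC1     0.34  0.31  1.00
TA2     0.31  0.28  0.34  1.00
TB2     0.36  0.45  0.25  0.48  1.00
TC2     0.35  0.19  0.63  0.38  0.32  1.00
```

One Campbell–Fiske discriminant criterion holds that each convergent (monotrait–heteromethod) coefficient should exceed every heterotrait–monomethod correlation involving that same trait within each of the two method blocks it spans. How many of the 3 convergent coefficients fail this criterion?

2

Each convergent coefficient versus the relevant comparison correlations:
TA (methods 1·2): 0.31 vs {0.34, 0.48, 0.34, 0.38} → fail.
TB (methods 1·2): 0.45 vs {0.34, 0.48, 0.31, 0.32} → fail.
TC (methods 1·2): 0.63 vs {0.34, 0.38, 0.31, 0.32} → pass.
2 of 3 fail.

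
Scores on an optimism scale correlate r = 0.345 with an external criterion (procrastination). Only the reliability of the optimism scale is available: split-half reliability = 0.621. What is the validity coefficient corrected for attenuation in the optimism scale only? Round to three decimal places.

0.438

Single correction: r_c = r_obs / √r_xx = 0.345 / √0.621 = 0.345 / 0.7880 ≈ 0.438.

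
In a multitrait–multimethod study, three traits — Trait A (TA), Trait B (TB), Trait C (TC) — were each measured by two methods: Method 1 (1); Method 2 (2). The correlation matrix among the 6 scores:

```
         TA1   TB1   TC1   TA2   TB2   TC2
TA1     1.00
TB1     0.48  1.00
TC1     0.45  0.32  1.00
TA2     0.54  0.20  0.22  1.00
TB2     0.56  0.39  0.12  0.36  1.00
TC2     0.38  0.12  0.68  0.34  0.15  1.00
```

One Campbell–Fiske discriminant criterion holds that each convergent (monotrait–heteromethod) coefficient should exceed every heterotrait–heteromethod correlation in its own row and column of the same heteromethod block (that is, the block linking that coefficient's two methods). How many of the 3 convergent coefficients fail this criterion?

2

Each convergent coefficient versus the relevant comparison correlations:
TA (methods 1·2): 0.54 vs {0.56, 0.20, 0.38, 0.22} → fail.
TB (methods 1·2): 0.39 vs {0.20, 0.56, 0.12, 0.12} → fail.
TC (methods 1·2): 0.68 vs {0.22, 0.38, 0.12, 0.12} → pass.
2 of 3 fail.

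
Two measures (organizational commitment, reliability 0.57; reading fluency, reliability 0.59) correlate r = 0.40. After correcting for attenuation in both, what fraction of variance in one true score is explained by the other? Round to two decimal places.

Disattenuated r = 0.40 / √(0.57 × 0.59) = 0.40 / 0.5799 = 0.6898.
Shared true-score variance = 0.6898² = 0.4758 ≈ 0.48.

0.48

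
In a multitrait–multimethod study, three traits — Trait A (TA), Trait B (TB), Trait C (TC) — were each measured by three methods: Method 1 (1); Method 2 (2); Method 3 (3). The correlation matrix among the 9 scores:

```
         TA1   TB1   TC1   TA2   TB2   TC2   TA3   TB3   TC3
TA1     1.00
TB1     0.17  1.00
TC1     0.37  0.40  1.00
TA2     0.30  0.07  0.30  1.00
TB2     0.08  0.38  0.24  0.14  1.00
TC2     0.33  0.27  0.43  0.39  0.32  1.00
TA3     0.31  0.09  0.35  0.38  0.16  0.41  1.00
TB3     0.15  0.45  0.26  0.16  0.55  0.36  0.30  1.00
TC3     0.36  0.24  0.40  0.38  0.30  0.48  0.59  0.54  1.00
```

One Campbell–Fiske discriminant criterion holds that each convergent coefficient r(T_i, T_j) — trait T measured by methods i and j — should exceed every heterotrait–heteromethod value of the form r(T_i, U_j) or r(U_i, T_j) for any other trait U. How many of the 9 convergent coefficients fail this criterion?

3

Each convergent coefficient versus the relevant comparison correlations:
TA (methods 1·2): 0.30 vs {0.08, 0.07, 0.33, 0.30} → fail.
TA (methods 1·3): 0.31 vs {0.15, 0.09, 0.36, 0.35} → fail.
TA (methods 2·3): 0.38 vs {0.16, 0.16, 0.38, 0.41} → fail.
TB (methods 1·2): 0.38 vs {0.07, 0.08, 0.27, 0.24} → pass.
TB (methods 1·3): 0.45 vs {0.09, 0.15, 0.24, 0.26} → pass.
TB (methods 2·3): 0.55 vs {0.16, 0.16, 0.30, 0.36} → pass.
TC (methods 1·2): 0.43 vs {0.30, 0.33, 0.24, 0.27} → pass.
TC (methods 1·3): 0.40 vs {0.35, 0.36, 0.26, 0.24} → pass.
TC (methods 2·3): 0.48 vs {0.41, 0.38, 0.36, 0.30} → pass.
3 of 9 fail.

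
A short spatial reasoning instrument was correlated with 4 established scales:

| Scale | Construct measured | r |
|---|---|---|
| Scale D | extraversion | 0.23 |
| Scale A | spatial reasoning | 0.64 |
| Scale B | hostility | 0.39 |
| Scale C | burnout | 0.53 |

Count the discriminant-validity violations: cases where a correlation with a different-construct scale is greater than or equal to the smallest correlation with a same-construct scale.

0

Convergent (same construct = spatial reasoning): Scale A.
Smallest convergent = 0.64. Discriminant values: 0.23, 0.39, 0.53; count ≥ 0.64 → 0.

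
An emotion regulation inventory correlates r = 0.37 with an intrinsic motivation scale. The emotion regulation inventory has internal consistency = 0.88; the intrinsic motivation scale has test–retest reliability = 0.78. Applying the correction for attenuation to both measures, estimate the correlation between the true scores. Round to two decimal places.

r_true = r_obs / √(r_xx · r_yy) = 0.37 / √(0.88 × 0.78) = 0.37 / √0.6864 = 0.37 / 0.8285 ≈ 0.45.

0.45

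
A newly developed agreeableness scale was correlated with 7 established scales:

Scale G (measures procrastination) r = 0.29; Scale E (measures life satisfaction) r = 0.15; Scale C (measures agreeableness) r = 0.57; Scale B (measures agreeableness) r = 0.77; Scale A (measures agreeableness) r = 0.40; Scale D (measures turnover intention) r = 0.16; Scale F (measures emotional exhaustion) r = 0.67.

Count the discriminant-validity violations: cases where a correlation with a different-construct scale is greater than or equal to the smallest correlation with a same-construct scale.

Convergent (same construct = agreeableness): Scale C, Scale B, Scale A.
Smallest convergent = 0.40. Discriminant values: 0.29, 0.15, 0.16, 0.67; count ≥ 0.40 → 1.

1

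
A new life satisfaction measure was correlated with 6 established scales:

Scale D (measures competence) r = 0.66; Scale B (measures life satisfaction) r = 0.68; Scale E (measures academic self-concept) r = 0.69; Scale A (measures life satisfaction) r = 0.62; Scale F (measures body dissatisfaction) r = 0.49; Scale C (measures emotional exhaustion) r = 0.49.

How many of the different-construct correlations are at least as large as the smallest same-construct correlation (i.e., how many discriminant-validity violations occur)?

Convergent (same construct = life satisfaction): Scale B, Scale A.
Smallest convergent = 0.62. Discriminant values: 0.66, 0.69, 0.49, 0.49; count ≥ 0.62 → 2.

2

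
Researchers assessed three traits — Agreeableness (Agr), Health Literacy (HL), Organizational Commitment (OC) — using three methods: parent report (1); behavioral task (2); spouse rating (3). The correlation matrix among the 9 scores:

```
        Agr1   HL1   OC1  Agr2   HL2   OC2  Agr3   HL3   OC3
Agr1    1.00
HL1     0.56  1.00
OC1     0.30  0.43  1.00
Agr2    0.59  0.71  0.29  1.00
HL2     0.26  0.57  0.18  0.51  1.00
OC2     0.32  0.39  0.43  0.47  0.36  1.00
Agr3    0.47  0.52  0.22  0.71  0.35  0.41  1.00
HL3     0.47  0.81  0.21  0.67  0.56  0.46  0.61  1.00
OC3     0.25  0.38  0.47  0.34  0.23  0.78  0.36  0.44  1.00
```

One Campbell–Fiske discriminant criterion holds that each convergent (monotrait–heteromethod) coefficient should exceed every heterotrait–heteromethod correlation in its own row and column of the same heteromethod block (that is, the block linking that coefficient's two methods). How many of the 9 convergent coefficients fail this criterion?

Convergent coefficients and their comparison sets:
Agr (methods 1·2): 0.59 vs {0.26, 0.71, 0.32, 0.29} → fail.
Agr (methods 1·3): 0.47 vs {0.47, 0.52, 0.25, 0.22} → fail.
Agr (methods 2·3): 0.71 vs {0.67, 0.35, 0.34, 0.41} → pass.
HL (methods 1·2): 0.57 vs {0.71, 0.26, 0.39, 0.18} → fail.
HL (methods 1·3): 0.81 vs {0.52, 0.47, 0.38, 0.21} → pass.
HL (methods 2·3): 0.56 vs {0.35, 0.67, 0.23, 0.46} → fail.
OC (methods 1·2): 0.43 vs {0.29, 0.32, 0.18, 0.39} → pass.
OC (methods 1·3): 0.47 vs {0.22, 0.25, 0.21, 0.38} → pass.
OC (methods 2·3): 0.78 vs {0.41, 0.34, 0.46, 0.23} → pass.
4 of 9 fail.

4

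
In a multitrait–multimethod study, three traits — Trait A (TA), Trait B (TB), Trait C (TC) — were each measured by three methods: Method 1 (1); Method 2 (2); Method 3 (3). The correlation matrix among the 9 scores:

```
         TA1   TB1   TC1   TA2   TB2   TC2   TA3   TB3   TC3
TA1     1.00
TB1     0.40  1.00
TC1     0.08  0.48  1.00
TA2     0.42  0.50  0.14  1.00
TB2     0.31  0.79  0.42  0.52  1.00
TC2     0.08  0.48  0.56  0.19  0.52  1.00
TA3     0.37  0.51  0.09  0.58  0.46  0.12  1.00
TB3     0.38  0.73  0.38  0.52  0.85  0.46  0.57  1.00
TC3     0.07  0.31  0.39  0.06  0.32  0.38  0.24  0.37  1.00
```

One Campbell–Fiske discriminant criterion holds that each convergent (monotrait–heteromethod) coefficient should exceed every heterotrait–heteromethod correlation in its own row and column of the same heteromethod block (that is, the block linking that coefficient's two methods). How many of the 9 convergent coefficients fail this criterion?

3

Checking each validity diagonal entry against its comparison values:
TA (methods 1·2): 0.42 vs {0.31, 0.50, 0.08, 0.14} → fail.
TA (methods 1·3): 0.37 vs {0.38, 0.51, 0.07, 0.09} → fail.
TA (methods 2·3): 0.58 vs {0.52, 0.46, 0.06, 0.12} → pass.
TB (methods 1·2): 0.79 vs {0.50, 0.31, 0.48, 0.42} → pass.
TB (methods 1·3): 0.73 vs {0.51, 0.38, 0.31, 0.38} → pass.
TB (methods 2·3): 0.85 vs {0.46, 0.52, 0.32, 0.46} → pass.
TC (methods 1·2): 0.56 vs {0.14, 0.08, 0.42, 0.48} → pass.
TC (methods 1·3): 0.39 vs {0.09, 0.07, 0.38, 0.31} → pass.
TC (methods 2·3): 0.38 vs {0.12, 0.06, 0.46, 0.32} → fail.
3 of 9 fail.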